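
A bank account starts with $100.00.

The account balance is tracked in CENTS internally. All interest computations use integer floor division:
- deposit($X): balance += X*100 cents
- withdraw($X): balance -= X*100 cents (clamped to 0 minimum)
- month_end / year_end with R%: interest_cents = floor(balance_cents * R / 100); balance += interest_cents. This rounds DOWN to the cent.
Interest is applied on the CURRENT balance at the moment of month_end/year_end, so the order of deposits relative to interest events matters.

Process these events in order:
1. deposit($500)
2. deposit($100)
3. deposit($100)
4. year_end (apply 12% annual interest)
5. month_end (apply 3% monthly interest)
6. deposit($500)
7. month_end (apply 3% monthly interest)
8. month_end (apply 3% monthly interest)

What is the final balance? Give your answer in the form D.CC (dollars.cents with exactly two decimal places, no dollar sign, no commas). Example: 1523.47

After 1 (deposit($500)): balance=$600.00 total_interest=$0.00
After 2 (deposit($100)): balance=$700.00 total_interest=$0.00
After 3 (deposit($100)): balance=$800.00 total_interest=$0.00
After 4 (year_end (apply 12% annual interest)): balance=$896.00 total_interest=$96.00
After 5 (month_end (apply 3% monthly interest)): balance=$922.88 total_interest=$122.88
After 6 (deposit($500)): balance=$1422.88 total_interest=$122.88
After 7 (month_end (apply 3% monthly interest)): balance=$1465.56 total_interest=$165.56
After 8 (month_end (apply 3% monthly interest)): balance=$1509.52 total_interest=$209.52

Answer: 1509.52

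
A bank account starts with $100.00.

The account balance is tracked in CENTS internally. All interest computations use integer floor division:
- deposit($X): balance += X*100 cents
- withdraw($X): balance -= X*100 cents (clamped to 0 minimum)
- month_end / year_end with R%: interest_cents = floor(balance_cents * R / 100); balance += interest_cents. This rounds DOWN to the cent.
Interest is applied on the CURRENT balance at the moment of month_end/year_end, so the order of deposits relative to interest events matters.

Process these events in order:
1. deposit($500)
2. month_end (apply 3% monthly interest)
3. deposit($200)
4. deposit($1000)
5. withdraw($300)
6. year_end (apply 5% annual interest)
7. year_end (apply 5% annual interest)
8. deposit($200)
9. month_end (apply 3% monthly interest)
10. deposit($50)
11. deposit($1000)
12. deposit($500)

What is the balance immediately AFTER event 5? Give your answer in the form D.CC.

After 1 (deposit($500)): balance=$600.00 total_interest=$0.00
After 2 (month_end (apply 3% monthly interest)): balance=$618.00 total_interest=$18.00
After 3 (deposit($200)): balance=$818.00 total_interest=$18.00
After 4 (deposit($1000)): balance=$1818.00 total_interest=$18.00
After 5 (withdraw($300)): balance=$1518.00 total_interest=$18.00

Answer: 1518.00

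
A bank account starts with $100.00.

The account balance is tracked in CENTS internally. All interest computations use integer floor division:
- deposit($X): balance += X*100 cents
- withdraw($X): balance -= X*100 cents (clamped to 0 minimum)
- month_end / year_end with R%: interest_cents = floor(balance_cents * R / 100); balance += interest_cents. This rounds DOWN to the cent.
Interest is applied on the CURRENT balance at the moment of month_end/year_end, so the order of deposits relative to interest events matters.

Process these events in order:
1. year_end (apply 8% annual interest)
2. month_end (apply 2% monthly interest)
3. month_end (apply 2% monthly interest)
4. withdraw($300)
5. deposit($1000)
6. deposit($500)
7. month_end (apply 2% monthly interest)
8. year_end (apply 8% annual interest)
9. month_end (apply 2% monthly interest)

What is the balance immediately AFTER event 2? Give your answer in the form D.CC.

Answer: 110.16

Derivation:
After 1 (year_end (apply 8% annual interest)): balance=$108.00 total_interest=$8.00
After 2 (month_end (apply 2% monthly interest)): balance=$110.16 total_interest=$10.16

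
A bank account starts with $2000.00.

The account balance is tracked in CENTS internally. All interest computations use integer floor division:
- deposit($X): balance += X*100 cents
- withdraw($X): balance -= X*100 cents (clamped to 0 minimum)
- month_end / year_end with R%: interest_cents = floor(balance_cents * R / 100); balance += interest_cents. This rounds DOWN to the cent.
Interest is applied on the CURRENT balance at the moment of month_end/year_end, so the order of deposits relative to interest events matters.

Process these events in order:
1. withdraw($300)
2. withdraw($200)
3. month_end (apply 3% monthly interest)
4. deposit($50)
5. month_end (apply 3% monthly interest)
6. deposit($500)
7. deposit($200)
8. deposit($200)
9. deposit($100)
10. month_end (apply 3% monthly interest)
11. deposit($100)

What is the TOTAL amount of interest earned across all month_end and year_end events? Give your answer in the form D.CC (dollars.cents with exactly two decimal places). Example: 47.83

After 1 (withdraw($300)): balance=$1700.00 total_interest=$0.00
After 2 (withdraw($200)): balance=$1500.00 total_interest=$0.00
After 3 (month_end (apply 3% monthly interest)): balance=$1545.00 total_interest=$45.00
After 4 (deposit($50)): balance=$1595.00 total_interest=$45.00
After 5 (month_end (apply 3% monthly interest)): balance=$1642.85 total_interest=$92.85
After 6 (deposit($500)): balance=$2142.85 total_interest=$92.85
After 7 (deposit($200)): balance=$2342.85 total_interest=$92.85
After 8 (deposit($200)): balance=$2542.85 total_interest=$92.85
After 9 (deposit($100)): balance=$2642.85 total_interest=$92.85
After 10 (month_end (apply 3% monthly interest)): balance=$2722.13 total_interest=$172.13
After 11 (deposit($100)): balance=$2822.13 total_interest=$172.13

Answer: 172.13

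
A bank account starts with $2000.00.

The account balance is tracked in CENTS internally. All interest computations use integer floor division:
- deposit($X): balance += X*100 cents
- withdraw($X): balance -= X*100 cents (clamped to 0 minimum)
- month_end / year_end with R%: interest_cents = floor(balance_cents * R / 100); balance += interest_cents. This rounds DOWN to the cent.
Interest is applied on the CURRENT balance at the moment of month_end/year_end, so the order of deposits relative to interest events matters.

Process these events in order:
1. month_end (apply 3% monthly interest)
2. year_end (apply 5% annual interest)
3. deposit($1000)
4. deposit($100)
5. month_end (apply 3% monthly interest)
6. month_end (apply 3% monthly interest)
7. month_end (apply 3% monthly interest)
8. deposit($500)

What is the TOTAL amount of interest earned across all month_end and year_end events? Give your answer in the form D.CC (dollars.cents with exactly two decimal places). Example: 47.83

After 1 (month_end (apply 3% monthly interest)): balance=$2060.00 total_interest=$60.00
After 2 (year_end (apply 5% annual interest)): balance=$2163.00 total_interest=$163.00
After 3 (deposit($1000)): balance=$3163.00 total_interest=$163.00
After 4 (deposit($100)): balance=$3263.00 total_interest=$163.00
After 5 (month_end (apply 3% monthly interest)): balance=$3360.89 total_interest=$260.89
After 6 (month_end (apply 3% monthly interest)): balance=$3461.71 total_interest=$361.71
After 7 (month_end (apply 3% monthly interest)): balance=$3565.56 total_interest=$465.56
After 8 (deposit($500)): balance=$4065.56 total_interest=$465.56

Answer: 465.56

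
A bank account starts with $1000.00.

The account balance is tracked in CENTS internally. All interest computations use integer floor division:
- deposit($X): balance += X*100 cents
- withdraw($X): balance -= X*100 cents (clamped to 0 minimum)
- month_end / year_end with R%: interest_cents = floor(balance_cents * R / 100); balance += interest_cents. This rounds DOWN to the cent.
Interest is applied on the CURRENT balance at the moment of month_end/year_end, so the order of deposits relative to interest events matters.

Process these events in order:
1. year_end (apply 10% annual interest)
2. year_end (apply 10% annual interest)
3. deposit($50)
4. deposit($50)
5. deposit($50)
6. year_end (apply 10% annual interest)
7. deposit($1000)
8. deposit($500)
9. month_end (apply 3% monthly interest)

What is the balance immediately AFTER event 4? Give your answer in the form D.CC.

After 1 (year_end (apply 10% annual interest)): balance=$1100.00 total_interest=$100.00
After 2 (year_end (apply 10% annual interest)): balance=$1210.00 total_interest=$210.00
After 3 (deposit($50)): balance=$1260.00 total_interest=$210.00
After 4 (deposit($50)): balance=$1310.00 total_interest=$210.00

Answer: 1310.00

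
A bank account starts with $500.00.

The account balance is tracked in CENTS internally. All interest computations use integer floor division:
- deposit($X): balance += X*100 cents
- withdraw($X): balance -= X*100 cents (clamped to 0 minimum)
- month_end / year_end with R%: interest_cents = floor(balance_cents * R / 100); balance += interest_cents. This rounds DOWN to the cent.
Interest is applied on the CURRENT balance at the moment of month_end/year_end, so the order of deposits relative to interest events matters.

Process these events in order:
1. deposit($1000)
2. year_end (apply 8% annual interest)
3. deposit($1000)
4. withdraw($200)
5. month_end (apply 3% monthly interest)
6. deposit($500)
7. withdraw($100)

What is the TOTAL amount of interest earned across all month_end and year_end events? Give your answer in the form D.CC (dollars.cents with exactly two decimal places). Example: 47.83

After 1 (deposit($1000)): balance=$1500.00 total_interest=$0.00
After 2 (year_end (apply 8% annual interest)): balance=$1620.00 total_interest=$120.00
After 3 (deposit($1000)): balance=$2620.00 total_interest=$120.00
After 4 (withdraw($200)): balance=$2420.00 total_interest=$120.00
After 5 (month_end (apply 3% monthly interest)): balance=$2492.60 total_interest=$192.60
After 6 (deposit($500)): balance=$2992.60 total_interest=$192.60
After 7 (withdraw($100)): balance=$2892.60 total_interest=$192.60

Answer: 192.60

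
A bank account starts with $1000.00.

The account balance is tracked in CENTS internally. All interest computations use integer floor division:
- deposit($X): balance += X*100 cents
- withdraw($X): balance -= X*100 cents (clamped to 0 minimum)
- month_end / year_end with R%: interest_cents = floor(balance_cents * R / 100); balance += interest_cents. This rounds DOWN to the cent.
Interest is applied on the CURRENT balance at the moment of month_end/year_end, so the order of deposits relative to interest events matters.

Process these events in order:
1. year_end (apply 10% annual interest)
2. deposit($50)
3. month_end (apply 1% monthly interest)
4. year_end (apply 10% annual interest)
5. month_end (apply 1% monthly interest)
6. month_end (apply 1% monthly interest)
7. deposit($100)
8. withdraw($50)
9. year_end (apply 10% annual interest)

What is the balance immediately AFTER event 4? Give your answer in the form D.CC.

After 1 (year_end (apply 10% annual interest)): balance=$1100.00 total_interest=$100.00
After 2 (deposit($50)): balance=$1150.00 total_interest=$100.00
After 3 (month_end (apply 1% monthly interest)): balance=$1161.50 total_interest=$111.50
After 4 (year_end (apply 10% annual interest)): balance=$1277.65 total_interest=$227.65

Answer: 1277.65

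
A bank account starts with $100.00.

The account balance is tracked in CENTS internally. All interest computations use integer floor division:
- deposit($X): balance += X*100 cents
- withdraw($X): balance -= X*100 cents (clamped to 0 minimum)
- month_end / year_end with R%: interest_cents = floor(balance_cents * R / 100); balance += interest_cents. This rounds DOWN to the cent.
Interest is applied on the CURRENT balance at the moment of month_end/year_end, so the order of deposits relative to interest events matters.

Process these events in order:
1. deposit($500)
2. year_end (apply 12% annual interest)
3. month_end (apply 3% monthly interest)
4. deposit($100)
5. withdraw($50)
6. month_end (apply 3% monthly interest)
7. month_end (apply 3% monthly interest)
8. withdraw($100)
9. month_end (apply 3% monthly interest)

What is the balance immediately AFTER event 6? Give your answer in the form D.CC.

Answer: 764.42

Derivation:
After 1 (deposit($500)): balance=$600.00 total_interest=$0.00
After 2 (year_end (apply 12% annual interest)): balance=$672.00 total_interest=$72.00
After 3 (month_end (apply 3% monthly interest)): balance=$692.16 total_interest=$92.16
After 4 (deposit($100)): balance=$792.16 total_interest=$92.16
After 5 (withdraw($50)): balance=$742.16 total_interest=$92.16
After 6 (month_end (apply 3% monthly interest)): balance=$764.42 total_interest=$114.42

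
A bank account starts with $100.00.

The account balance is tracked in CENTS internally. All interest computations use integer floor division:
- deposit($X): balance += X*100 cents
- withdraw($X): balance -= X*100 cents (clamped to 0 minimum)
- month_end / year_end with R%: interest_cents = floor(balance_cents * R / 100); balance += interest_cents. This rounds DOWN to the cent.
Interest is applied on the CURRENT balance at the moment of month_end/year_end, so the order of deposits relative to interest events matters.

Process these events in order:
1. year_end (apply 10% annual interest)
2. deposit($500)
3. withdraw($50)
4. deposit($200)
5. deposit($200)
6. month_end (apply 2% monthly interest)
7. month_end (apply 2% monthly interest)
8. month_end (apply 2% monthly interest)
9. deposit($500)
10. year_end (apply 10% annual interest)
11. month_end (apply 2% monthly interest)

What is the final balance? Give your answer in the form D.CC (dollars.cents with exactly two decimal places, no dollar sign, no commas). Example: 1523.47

Answer: 1704.03

Derivation:
After 1 (year_end (apply 10% annual interest)): balance=$110.00 total_interest=$10.00
After 2 (deposit($500)): balance=$610.00 total_interest=$10.00
After 3 (withdraw($50)): balance=$560.00 total_interest=$10.00
After 4 (deposit($200)): balance=$760.00 total_interest=$10.00
After 5 (deposit($200)): balance=$960.00 total_interest=$10.00
After 6 (month_end (apply 2% monthly interest)): balance=$979.20 total_interest=$29.20
After 7 (month_end (apply 2% monthly interest)): balance=$998.78 total_interest=$48.78
After 8 (month_end (apply 2% monthly interest)): balance=$1018.75 total_interest=$68.75
After 9 (deposit($500)): balance=$1518.75 total_interest=$68.75
After 10 (year_end (apply 10% annual interest)): balance=$1670.62 total_interest=$220.62
After 11 (month_end (apply 2% monthly interest)): balance=$1704.03 total_interest=$254.03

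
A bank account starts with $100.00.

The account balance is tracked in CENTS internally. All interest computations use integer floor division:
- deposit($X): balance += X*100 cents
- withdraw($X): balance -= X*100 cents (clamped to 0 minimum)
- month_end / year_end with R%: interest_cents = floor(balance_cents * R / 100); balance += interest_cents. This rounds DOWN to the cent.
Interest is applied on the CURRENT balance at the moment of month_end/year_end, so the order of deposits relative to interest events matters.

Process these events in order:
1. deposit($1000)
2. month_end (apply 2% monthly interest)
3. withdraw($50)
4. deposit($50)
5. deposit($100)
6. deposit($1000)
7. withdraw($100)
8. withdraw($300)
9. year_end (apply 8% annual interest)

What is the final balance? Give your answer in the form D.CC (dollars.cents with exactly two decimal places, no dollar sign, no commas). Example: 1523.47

Answer: 1967.76

Derivation:
After 1 (deposit($1000)): balance=$1100.00 total_interest=$0.00
After 2 (month_end (apply 2% monthly interest)): balance=$1122.00 total_interest=$22.00
After 3 (withdraw($50)): balance=$1072.00 total_interest=$22.00
After 4 (deposit($50)): balance=$1122.00 total_interest=$22.00
After 5 (deposit($100)): balance=$1222.00 total_interest=$22.00
After 6 (deposit($1000)): balance=$2222.00 total_interest=$22.00
After 7 (withdraw($100)): balance=$2122.00 total_interest=$22.00
After 8 (withdraw($300)): balance=$1822.00 total_interest=$22.00
After 9 (year_end (apply 8% annual interest)): balance=$1967.76 total_interest=$167.76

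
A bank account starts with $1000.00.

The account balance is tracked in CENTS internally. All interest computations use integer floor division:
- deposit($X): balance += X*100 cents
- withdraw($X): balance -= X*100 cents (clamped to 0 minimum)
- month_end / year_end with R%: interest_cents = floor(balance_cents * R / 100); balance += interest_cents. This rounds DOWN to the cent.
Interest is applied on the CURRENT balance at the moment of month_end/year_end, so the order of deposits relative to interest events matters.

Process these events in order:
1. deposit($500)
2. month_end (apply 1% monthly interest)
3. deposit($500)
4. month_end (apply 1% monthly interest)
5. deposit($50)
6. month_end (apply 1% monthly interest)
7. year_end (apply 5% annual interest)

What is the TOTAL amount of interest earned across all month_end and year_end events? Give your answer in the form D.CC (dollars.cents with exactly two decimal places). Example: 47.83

Answer: 161.30

Derivation:
After 1 (deposit($500)): balance=$1500.00 total_interest=$0.00
After 2 (month_end (apply 1% monthly interest)): balance=$1515.00 total_interest=$15.00
After 3 (deposit($500)): balance=$2015.00 total_interest=$15.00
After 4 (month_end (apply 1% monthly interest)): balance=$2035.15 total_interest=$35.15
After 5 (deposit($50)): balance=$2085.15 total_interest=$35.15
After 6 (month_end (apply 1% monthly interest)): balance=$2106.00 total_interest=$56.00
After 7 (year_end (apply 5% annual interest)): balance=$2211.30 total_interest=$161.30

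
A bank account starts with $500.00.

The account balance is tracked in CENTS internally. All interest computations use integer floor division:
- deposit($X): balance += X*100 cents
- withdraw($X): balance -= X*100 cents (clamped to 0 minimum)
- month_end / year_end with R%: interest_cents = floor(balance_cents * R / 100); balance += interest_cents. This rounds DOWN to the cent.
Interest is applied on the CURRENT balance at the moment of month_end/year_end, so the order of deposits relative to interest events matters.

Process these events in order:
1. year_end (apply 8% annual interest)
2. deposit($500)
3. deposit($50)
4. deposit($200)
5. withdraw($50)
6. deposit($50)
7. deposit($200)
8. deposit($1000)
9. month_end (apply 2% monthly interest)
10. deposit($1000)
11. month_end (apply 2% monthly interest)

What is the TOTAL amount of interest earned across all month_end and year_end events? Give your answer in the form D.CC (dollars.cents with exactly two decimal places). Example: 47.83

Answer: 160.59

Derivation:
After 1 (year_end (apply 8% annual interest)): balance=$540.00 total_interest=$40.00
After 2 (deposit($500)): balance=$1040.00 total_interest=$40.00
After 3 (deposit($50)): balance=$1090.00 total_interest=$40.00
After 4 (deposit($200)): balance=$1290.00 total_interest=$40.00
After 5 (withdraw($50)): balance=$1240.00 total_interest=$40.00
After 6 (deposit($50)): balance=$1290.00 total_interest=$40.00
After 7 (deposit($200)): balance=$1490.00 total_interest=$40.00
After 8 (deposit($1000)): balance=$2490.00 total_interest=$40.00
After 9 (month_end (apply 2% monthly interest)): balance=$2539.80 total_interest=$89.80
After 10 (deposit($1000)): balance=$3539.80 total_interest=$89.80
After 11 (month_end (apply 2% monthly interest)): balance=$3610.59 total_interest=$160.59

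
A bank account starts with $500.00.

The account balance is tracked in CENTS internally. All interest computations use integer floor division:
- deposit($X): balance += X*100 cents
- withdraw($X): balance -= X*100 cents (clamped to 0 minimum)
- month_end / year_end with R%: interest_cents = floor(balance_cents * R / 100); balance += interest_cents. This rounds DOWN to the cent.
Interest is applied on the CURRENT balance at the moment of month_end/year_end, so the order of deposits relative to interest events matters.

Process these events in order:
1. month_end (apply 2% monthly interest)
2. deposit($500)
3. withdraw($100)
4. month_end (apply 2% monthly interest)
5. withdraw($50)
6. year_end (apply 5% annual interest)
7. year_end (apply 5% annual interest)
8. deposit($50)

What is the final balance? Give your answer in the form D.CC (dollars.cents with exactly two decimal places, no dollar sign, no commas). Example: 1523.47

Answer: 1018.21

Derivation:
After 1 (month_end (apply 2% monthly interest)): balance=$510.00 total_interest=$10.00
After 2 (deposit($500)): balance=$1010.00 total_interest=$10.00
After 3 (withdraw($100)): balance=$910.00 total_interest=$10.00
After 4 (month_end (apply 2% monthly interest)): balance=$928.20 total_interest=$28.20
After 5 (withdraw($50)): balance=$878.20 total_interest=$28.20
After 6 (year_end (apply 5% annual interest)): balance=$922.11 total_interest=$72.11
After 7 (year_end (apply 5% annual interest)): balance=$968.21 total_interest=$118.21
After 8 (deposit($50)): balance=$1018.21 total_interest=$118.21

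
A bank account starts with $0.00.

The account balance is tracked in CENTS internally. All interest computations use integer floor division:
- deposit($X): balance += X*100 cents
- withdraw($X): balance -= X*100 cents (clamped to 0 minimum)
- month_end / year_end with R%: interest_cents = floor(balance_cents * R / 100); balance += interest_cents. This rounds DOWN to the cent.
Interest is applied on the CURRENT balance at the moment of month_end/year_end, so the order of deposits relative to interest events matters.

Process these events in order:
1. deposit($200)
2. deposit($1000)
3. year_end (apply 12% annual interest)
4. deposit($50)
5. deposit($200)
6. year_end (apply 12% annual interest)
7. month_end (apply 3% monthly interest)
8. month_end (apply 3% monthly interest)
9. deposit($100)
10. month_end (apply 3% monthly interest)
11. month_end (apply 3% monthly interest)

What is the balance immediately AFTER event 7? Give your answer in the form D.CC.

Answer: 1838.83

Derivation:
After 1 (deposit($200)): balance=$200.00 total_interest=$0.00
After 2 (deposit($1000)): balance=$1200.00 total_interest=$0.00
After 3 (year_end (apply 12% annual interest)): balance=$1344.00 total_interest=$144.00
After 4 (deposit($50)): balance=$1394.00 total_interest=$144.00
After 5 (deposit($200)): balance=$1594.00 total_interest=$144.00
After 6 (year_end (apply 12% annual interest)): balance=$1785.28 total_interest=$335.28
After 7 (month_end (apply 3% monthly interest)): balance=$1838.83 total_interest=$388.83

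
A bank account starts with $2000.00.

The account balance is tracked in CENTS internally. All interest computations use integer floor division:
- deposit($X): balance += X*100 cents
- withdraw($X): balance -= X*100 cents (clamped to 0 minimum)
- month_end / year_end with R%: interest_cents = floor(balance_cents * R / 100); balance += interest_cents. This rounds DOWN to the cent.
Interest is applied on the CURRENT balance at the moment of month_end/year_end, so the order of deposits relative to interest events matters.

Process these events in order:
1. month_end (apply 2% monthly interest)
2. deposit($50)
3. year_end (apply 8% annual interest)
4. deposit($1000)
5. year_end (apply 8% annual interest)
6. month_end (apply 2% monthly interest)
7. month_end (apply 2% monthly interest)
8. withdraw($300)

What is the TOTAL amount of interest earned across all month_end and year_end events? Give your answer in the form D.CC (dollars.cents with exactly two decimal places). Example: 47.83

After 1 (month_end (apply 2% monthly interest)): balance=$2040.00 total_interest=$40.00
After 2 (deposit($50)): balance=$2090.00 total_interest=$40.00
After 3 (year_end (apply 8% annual interest)): balance=$2257.20 total_interest=$207.20
After 4 (deposit($1000)): balance=$3257.20 total_interest=$207.20
After 5 (year_end (apply 8% annual interest)): balance=$3517.77 total_interest=$467.77
After 6 (month_end (apply 2% monthly interest)): balance=$3588.12 total_interest=$538.12
After 7 (month_end (apply 2% monthly interest)): balance=$3659.88 total_interest=$609.88
After 8 (withdraw($300)): balance=$3359.88 total_interest=$609.88

Answer: 609.88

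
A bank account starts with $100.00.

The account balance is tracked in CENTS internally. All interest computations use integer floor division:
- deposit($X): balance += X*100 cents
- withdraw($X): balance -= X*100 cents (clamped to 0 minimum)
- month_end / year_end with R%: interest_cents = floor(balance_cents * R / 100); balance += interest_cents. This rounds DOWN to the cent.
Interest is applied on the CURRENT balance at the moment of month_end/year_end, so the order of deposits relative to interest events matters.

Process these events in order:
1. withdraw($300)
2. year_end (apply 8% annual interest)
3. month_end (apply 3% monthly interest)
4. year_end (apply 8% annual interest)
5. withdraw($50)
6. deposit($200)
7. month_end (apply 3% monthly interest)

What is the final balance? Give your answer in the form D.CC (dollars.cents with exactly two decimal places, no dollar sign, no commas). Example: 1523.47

After 1 (withdraw($300)): balance=$0.00 total_interest=$0.00
After 2 (year_end (apply 8% annual interest)): balance=$0.00 total_interest=$0.00
After 3 (month_end (apply 3% monthly interest)): balance=$0.00 total_interest=$0.00
After 4 (year_end (apply 8% annual interest)): balance=$0.00 total_interest=$0.00
After 5 (withdraw($50)): balance=$0.00 total_interest=$0.00
After 6 (deposit($200)): balance=$200.00 total_interest=$0.00
After 7 (month_end (apply 3% monthly interest)): balance=$206.00 total_interest=$6.00

Answer: 206.00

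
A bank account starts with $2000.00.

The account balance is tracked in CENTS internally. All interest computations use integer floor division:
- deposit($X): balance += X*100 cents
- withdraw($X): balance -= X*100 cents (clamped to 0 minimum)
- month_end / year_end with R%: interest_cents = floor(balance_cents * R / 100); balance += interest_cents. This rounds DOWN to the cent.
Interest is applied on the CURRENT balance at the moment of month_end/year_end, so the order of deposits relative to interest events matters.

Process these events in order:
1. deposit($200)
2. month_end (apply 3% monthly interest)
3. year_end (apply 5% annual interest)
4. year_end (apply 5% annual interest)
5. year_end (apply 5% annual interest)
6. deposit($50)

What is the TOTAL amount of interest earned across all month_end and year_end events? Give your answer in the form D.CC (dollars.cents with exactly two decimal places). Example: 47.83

Answer: 423.17

Derivation:
After 1 (deposit($200)): balance=$2200.00 total_interest=$0.00
After 2 (month_end (apply 3% monthly interest)): balance=$2266.00 total_interest=$66.00
After 3 (year_end (apply 5% annual interest)): balance=$2379.30 total_interest=$179.30
After 4 (year_end (apply 5% annual interest)): balance=$2498.26 total_interest=$298.26
After 5 (year_end (apply 5% annual interest)): balance=$2623.17 total_interest=$423.17
After 6 (deposit($50)): balance=$2673.17 total_interest=$423.17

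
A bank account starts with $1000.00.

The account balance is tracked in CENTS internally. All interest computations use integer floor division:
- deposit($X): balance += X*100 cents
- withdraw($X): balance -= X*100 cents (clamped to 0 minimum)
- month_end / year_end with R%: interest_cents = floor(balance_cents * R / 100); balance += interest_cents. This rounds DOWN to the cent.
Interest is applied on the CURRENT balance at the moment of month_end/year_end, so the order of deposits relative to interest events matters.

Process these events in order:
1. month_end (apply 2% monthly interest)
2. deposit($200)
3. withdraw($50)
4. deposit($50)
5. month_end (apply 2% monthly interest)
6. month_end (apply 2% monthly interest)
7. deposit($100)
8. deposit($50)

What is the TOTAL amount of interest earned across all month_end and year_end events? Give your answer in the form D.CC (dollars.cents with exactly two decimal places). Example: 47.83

After 1 (month_end (apply 2% monthly interest)): balance=$1020.00 total_interest=$20.00
After 2 (deposit($200)): balance=$1220.00 total_interest=$20.00
After 3 (withdraw($50)): balance=$1170.00 total_interest=$20.00
After 4 (deposit($50)): balance=$1220.00 total_interest=$20.00
After 5 (month_end (apply 2% monthly interest)): balance=$1244.40 total_interest=$44.40
After 6 (month_end (apply 2% monthly interest)): balance=$1269.28 total_interest=$69.28
After 7 (deposit($100)): balance=$1369.28 total_interest=$69.28
After 8 (deposit($50)): balance=$1419.28 total_interest=$69.28

Answer: 69.28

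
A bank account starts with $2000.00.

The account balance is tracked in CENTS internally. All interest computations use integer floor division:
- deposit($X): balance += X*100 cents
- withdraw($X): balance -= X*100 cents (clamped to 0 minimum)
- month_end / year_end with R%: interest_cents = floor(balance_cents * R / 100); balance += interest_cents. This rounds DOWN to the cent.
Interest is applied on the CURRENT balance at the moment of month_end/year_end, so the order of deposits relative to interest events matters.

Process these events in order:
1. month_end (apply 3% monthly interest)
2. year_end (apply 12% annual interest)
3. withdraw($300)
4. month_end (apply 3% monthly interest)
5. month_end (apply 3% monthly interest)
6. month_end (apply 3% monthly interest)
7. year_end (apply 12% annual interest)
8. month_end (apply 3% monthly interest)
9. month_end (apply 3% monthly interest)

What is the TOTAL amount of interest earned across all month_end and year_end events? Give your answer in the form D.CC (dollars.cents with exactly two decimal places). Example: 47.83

After 1 (month_end (apply 3% monthly interest)): balance=$2060.00 total_interest=$60.00
After 2 (year_end (apply 12% annual interest)): balance=$2307.20 total_interest=$307.20
After 3 (withdraw($300)): balance=$2007.20 total_interest=$307.20
After 4 (month_end (apply 3% monthly interest)): balance=$2067.41 total_interest=$367.41
After 5 (month_end (apply 3% monthly interest)): balance=$2129.43 total_interest=$429.43
After 6 (month_end (apply 3% monthly interest)): balance=$2193.31 total_interest=$493.31
After 7 (year_end (apply 12% annual interest)): balance=$2456.50 total_interest=$756.50
After 8 (month_end (apply 3% monthly interest)): balance=$2530.19 total_interest=$830.19
After 9 (month_end (apply 3% monthly interest)): balance=$2606.09 total_interest=$906.09

Answer: 906.09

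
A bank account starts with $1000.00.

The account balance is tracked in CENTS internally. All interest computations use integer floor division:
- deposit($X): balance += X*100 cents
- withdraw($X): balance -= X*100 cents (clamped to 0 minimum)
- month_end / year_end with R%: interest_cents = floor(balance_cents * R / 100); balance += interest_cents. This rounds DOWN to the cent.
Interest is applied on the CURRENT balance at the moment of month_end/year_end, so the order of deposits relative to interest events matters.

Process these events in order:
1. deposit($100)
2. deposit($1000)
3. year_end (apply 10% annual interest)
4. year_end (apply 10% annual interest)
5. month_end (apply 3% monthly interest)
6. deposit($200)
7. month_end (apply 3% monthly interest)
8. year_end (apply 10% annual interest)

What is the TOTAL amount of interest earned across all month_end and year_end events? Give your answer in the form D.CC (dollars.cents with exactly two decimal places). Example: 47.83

Answer: 891.91

Derivation:
After 1 (deposit($100)): balance=$1100.00 total_interest=$0.00
After 2 (deposit($1000)): balance=$2100.00 total_interest=$0.00
After 3 (year_end (apply 10% annual interest)): balance=$2310.00 total_interest=$210.00
After 4 (year_end (apply 10% annual interest)): balance=$2541.00 total_interest=$441.00
After 5 (month_end (apply 3% monthly interest)): balance=$2617.23 total_interest=$517.23
After 6 (deposit($200)): balance=$2817.23 total_interest=$517.23
After 7 (month_end (apply 3% monthly interest)): balance=$2901.74 total_interest=$601.74
After 8 (year_end (apply 10% annual interest)): balance=$3191.91 total_interest=$891.91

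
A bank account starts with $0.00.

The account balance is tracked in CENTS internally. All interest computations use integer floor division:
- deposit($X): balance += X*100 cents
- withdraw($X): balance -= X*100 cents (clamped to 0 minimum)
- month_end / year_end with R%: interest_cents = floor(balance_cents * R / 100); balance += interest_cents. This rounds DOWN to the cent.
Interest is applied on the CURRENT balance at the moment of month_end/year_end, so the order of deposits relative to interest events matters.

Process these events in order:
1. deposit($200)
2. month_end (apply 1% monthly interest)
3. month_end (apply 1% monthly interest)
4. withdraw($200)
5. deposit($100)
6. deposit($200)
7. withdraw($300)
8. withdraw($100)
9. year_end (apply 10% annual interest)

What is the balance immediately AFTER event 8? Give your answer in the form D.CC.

After 1 (deposit($200)): balance=$200.00 total_interest=$0.00
After 2 (month_end (apply 1% monthly interest)): balance=$202.00 total_interest=$2.00
After 3 (month_end (apply 1% monthly interest)): balance=$204.02 total_interest=$4.02
After 4 (withdraw($200)): balance=$4.02 total_interest=$4.02
After 5 (deposit($100)): balance=$104.02 total_interest=$4.02
After 6 (deposit($200)): balance=$304.02 total_interest=$4.02
After 7 (withdraw($300)): balance=$4.02 total_interest=$4.02
After 8 (withdraw($100)): balance=$0.00 total_interest=$4.02

Answer: 0.00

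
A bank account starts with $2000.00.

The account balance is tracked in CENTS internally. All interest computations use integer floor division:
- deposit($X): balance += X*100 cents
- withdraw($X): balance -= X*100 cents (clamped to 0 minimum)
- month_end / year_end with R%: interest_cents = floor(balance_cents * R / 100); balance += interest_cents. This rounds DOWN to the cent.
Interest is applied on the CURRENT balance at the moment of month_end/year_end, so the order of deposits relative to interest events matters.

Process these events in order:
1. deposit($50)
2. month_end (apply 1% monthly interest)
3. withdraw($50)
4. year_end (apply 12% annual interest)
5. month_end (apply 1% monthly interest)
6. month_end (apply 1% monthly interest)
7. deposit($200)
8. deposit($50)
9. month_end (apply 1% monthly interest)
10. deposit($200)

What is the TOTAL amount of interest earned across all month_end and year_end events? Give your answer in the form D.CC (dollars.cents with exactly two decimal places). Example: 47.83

Answer: 334.01

Derivation:
After 1 (deposit($50)): balance=$2050.00 total_interest=$0.00
After 2 (month_end (apply 1% monthly interest)): balance=$2070.50 total_interest=$20.50
After 3 (withdraw($50)): balance=$2020.50 total_interest=$20.50
After 4 (year_end (apply 12% annual interest)): balance=$2262.96 total_interest=$262.96
After 5 (month_end (apply 1% monthly interest)): balance=$2285.58 total_interest=$285.58
After 6 (month_end (apply 1% monthly interest)): balance=$2308.43 total_interest=$308.43
After 7 (deposit($200)): balance=$2508.43 total_interest=$308.43
After 8 (deposit($50)): balance=$2558.43 total_interest=$308.43
After 9 (month_end (apply 1% monthly interest)): balance=$2584.01 total_interest=$334.01
After 10 (deposit($200)): balance=$2784.01 total_interest=$334.01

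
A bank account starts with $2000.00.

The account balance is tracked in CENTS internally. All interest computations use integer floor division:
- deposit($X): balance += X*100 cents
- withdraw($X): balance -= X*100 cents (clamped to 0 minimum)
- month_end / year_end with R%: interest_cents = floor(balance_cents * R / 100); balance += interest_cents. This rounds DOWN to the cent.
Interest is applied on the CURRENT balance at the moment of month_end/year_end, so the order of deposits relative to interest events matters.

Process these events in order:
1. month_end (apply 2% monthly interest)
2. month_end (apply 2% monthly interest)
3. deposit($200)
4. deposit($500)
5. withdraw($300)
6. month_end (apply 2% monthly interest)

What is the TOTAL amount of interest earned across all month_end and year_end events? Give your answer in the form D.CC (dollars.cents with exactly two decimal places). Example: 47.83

Answer: 130.41

Derivation:
After 1 (month_end (apply 2% monthly interest)): balance=$2040.00 total_interest=$40.00
After 2 (month_end (apply 2% monthly interest)): balance=$2080.80 total_interest=$80.80
After 3 (deposit($200)): balance=$2280.80 total_interest=$80.80
After 4 (deposit($500)): balance=$2780.80 total_interest=$80.80
After 5 (withdraw($300)): balance=$2480.80 total_interest=$80.80
After 6 (month_end (apply 2% monthly interest)): balance=$2530.41 total_interest=$130.41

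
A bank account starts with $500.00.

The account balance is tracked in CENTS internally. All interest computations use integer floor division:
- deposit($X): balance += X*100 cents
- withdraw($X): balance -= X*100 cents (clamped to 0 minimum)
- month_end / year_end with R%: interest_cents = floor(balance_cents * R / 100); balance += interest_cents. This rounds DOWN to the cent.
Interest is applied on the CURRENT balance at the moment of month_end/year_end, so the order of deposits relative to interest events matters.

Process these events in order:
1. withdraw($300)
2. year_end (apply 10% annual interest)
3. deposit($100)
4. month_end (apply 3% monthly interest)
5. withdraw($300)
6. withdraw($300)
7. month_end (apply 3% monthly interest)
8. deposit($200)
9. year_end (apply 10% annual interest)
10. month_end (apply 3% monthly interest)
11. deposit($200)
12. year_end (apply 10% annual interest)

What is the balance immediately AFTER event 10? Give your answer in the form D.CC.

After 1 (withdraw($300)): balance=$200.00 total_interest=$0.00
After 2 (year_end (apply 10% annual interest)): balance=$220.00 total_interest=$20.00
After 3 (deposit($100)): balance=$320.00 total_interest=$20.00
After 4 (month_end (apply 3% monthly interest)): balance=$329.60 total_interest=$29.60
After 5 (withdraw($300)): balance=$29.60 total_interest=$29.60
After 6 (withdraw($300)): balance=$0.00 total_interest=$29.60
After 7 (month_end (apply 3% monthly interest)): balance=$0.00 total_interest=$29.60
After 8 (deposit($200)): balance=$200.00 total_interest=$29.60
After 9 (year_end (apply 10% annual interest)): balance=$220.00 total_interest=$49.60
After 10 (month_end (apply 3% monthly interest)): balance=$226.60 total_interest=$56.20

Answer: 226.60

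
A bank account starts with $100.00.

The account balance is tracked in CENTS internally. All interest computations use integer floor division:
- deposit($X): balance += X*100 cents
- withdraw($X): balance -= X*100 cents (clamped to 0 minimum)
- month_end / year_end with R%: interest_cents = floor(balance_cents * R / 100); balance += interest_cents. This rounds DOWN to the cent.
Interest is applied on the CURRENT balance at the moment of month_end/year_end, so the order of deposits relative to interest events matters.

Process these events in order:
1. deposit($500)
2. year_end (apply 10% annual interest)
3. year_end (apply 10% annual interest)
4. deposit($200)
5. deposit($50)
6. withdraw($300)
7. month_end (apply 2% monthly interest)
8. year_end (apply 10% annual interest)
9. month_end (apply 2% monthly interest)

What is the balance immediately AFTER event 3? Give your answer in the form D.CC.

Answer: 726.00

Derivation:
After 1 (deposit($500)): balance=$600.00 total_interest=$0.00
After 2 (year_end (apply 10% annual interest)): balance=$660.00 total_interest=$60.00
After 3 (year_end (apply 10% annual interest)): balance=$726.00 total_interest=$126.00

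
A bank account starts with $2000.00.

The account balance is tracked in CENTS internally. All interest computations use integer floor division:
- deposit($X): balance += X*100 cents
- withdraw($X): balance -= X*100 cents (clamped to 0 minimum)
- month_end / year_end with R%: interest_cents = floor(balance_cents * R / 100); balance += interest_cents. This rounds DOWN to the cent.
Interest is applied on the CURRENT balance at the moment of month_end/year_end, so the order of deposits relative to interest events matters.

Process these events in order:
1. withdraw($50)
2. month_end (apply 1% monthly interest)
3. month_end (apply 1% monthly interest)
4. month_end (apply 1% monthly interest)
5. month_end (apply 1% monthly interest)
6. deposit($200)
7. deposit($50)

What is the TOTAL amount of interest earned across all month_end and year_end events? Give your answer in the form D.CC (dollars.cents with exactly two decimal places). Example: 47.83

After 1 (withdraw($50)): balance=$1950.00 total_interest=$0.00
After 2 (month_end (apply 1% monthly interest)): balance=$1969.50 total_interest=$19.50
After 3 (month_end (apply 1% monthly interest)): balance=$1989.19 total_interest=$39.19
After 4 (month_end (apply 1% monthly interest)): balance=$2009.08 total_interest=$59.08
After 5 (month_end (apply 1% monthly interest)): balance=$2029.17 total_interest=$79.17
After 6 (deposit($200)): balance=$2229.17 total_interest=$79.17
After 7 (deposit($50)): balance=$2279.17 total_interest=$79.17

Answer: 79.17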